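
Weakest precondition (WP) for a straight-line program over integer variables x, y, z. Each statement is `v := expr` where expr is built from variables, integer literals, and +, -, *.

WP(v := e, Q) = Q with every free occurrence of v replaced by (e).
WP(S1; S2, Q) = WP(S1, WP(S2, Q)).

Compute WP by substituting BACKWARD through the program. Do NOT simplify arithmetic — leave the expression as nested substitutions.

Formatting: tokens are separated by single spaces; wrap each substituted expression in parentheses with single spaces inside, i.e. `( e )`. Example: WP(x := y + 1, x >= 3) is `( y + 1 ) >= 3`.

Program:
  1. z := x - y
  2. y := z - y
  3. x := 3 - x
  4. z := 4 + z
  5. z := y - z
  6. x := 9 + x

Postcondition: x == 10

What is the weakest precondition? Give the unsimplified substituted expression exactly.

Answer: ( 9 + ( 3 - x ) ) == 10

Derivation:
post: x == 10
stmt 6: x := 9 + x  -- replace 1 occurrence(s) of x with (9 + x)
  => ( 9 + x ) == 10
stmt 5: z := y - z  -- replace 0 occurrence(s) of z with (y - z)
  => ( 9 + x ) == 10
stmt 4: z := 4 + z  -- replace 0 occurrence(s) of z with (4 + z)
  => ( 9 + x ) == 10
stmt 3: x := 3 - x  -- replace 1 occurrence(s) of x with (3 - x)
  => ( 9 + ( 3 - x ) ) == 10
stmt 2: y := z - y  -- replace 0 occurrence(s) of y with (z - y)
  => ( 9 + ( 3 - x ) ) == 10
stmt 1: z := x - y  -- replace 0 occurrence(s) of z with (x - y)
  => ( 9 + ( 3 - x ) ) == 10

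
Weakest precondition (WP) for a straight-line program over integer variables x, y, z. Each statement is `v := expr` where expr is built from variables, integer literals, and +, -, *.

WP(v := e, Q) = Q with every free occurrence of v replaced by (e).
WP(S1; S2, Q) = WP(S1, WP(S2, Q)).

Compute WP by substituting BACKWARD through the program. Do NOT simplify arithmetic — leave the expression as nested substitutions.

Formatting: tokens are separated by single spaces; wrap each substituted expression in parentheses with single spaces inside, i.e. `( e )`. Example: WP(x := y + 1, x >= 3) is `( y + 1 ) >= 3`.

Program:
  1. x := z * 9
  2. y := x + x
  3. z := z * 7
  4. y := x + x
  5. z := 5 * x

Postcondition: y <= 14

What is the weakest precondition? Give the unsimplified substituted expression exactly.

Answer: ( ( z * 9 ) + ( z * 9 ) ) <= 14

Derivation:
post: y <= 14
stmt 5: z := 5 * x  -- replace 0 occurrence(s) of z with (5 * x)
  => y <= 14
stmt 4: y := x + x  -- replace 1 occurrence(s) of y with (x + x)
  => ( x + x ) <= 14
stmt 3: z := z * 7  -- replace 0 occurrence(s) of z with (z * 7)
  => ( x + x ) <= 14
stmt 2: y := x + x  -- replace 0 occurrence(s) of y with (x + x)
  => ( x + x ) <= 14
stmt 1: x := z * 9  -- replace 2 occurrence(s) of x with (z * 9)
  => ( ( z * 9 ) + ( z * 9 ) ) <= 14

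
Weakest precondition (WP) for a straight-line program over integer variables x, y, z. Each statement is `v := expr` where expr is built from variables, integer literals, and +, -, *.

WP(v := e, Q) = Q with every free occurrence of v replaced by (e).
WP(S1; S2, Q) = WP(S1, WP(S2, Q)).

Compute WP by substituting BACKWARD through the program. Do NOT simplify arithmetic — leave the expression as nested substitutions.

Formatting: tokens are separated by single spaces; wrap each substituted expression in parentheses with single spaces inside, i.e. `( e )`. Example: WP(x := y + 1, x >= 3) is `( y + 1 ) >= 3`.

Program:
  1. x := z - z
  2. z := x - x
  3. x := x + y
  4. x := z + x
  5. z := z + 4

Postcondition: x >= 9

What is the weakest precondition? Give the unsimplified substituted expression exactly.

Answer: ( ( ( z - z ) - ( z - z ) ) + ( ( z - z ) + y ) ) >= 9

Derivation:
post: x >= 9
stmt 5: z := z + 4  -- replace 0 occurrence(s) of z with (z + 4)
  => x >= 9
stmt 4: x := z + x  -- replace 1 occurrence(s) of x with (z + x)
  => ( z + x ) >= 9
stmt 3: x := x + y  -- replace 1 occurrence(s) of x with (x + y)
  => ( z + ( x + y ) ) >= 9
stmt 2: z := x - x  -- replace 1 occurrence(s) of z with (x - x)
  => ( ( x - x ) + ( x + y ) ) >= 9
stmt 1: x := z - z  -- replace 3 occurrence(s) of x with (z - z)
  => ( ( ( z - z ) - ( z - z ) ) + ( ( z - z ) + y ) ) >= 9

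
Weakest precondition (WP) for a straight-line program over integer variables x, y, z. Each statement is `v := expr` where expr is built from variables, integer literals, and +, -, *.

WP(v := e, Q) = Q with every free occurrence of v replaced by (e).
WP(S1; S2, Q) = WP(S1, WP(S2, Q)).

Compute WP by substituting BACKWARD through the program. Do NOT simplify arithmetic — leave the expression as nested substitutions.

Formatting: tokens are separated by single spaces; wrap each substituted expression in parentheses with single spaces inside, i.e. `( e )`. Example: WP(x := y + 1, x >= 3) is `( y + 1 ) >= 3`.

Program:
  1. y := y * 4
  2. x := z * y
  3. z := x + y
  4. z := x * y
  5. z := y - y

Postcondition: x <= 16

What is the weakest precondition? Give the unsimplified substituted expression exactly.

post: x <= 16
stmt 5: z := y - y  -- replace 0 occurrence(s) of z with (y - y)
  => x <= 16
stmt 4: z := x * y  -- replace 0 occurrence(s) of z with (x * y)
  => x <= 16
stmt 3: z := x + y  -- replace 0 occurrence(s) of z with (x + y)
  => x <= 16
stmt 2: x := z * y  -- replace 1 occurrence(s) of x with (z * y)
  => ( z * y ) <= 16
stmt 1: y := y * 4  -- replace 1 occurrence(s) of y with (y * 4)
  => ( z * ( y * 4 ) ) <= 16

Answer: ( z * ( y * 4 ) ) <= 16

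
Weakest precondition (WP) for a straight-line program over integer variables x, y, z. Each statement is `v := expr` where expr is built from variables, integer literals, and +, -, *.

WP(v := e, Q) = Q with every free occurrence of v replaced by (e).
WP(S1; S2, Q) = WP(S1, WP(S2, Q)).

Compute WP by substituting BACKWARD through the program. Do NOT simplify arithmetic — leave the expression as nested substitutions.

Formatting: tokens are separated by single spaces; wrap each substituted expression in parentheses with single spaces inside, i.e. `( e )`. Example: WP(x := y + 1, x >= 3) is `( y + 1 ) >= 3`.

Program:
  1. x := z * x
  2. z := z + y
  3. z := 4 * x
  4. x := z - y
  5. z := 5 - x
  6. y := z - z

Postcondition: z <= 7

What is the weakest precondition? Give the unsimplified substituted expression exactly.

Answer: ( 5 - ( ( 4 * ( z * x ) ) - y ) ) <= 7

Derivation:
post: z <= 7
stmt 6: y := z - z  -- replace 0 occurrence(s) of y with (z - z)
  => z <= 7
stmt 5: z := 5 - x  -- replace 1 occurrence(s) of z with (5 - x)
  => ( 5 - x ) <= 7
stmt 4: x := z - y  -- replace 1 occurrence(s) of x with (z - y)
  => ( 5 - ( z - y ) ) <= 7
stmt 3: z := 4 * x  -- replace 1 occurrence(s) of z with (4 * x)
  => ( 5 - ( ( 4 * x ) - y ) ) <= 7
stmt 2: z := z + y  -- replace 0 occurrence(s) of z with (z + y)
  => ( 5 - ( ( 4 * x ) - y ) ) <= 7
stmt 1: x := z * x  -- replace 1 occurrence(s) of x with (z * x)
  => ( 5 - ( ( 4 * ( z * x ) ) - y ) ) <= 7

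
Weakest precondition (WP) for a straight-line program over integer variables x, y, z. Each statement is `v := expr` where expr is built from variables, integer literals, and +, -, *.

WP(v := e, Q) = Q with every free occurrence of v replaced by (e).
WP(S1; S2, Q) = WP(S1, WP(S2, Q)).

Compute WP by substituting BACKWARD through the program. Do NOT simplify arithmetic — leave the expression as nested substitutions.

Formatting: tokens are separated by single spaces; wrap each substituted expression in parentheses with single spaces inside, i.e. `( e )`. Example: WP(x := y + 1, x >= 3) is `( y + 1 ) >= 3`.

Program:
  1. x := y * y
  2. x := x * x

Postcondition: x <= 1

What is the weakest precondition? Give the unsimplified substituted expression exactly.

Answer: ( ( y * y ) * ( y * y ) ) <= 1

Derivation:
post: x <= 1
stmt 2: x := x * x  -- replace 1 occurrence(s) of x with (x * x)
  => ( x * x ) <= 1
stmt 1: x := y * y  -- replace 2 occurrence(s) of x with (y * y)
  => ( ( y * y ) * ( y * y ) ) <= 1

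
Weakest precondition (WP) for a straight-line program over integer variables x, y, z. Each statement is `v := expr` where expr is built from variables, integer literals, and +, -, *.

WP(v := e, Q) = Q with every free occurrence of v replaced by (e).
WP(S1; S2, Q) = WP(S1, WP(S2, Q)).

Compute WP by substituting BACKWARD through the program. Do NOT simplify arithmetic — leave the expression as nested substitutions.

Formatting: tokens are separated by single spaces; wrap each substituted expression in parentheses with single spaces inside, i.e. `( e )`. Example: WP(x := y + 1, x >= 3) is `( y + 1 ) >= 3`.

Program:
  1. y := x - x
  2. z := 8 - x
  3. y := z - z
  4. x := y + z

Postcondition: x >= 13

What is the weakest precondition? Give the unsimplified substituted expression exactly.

Answer: ( ( ( 8 - x ) - ( 8 - x ) ) + ( 8 - x ) ) >= 13

Derivation:
post: x >= 13
stmt 4: x := y + z  -- replace 1 occurrence(s) of x with (y + z)
  => ( y + z ) >= 13
stmt 3: y := z - z  -- replace 1 occurrence(s) of y with (z - z)
  => ( ( z - z ) + z ) >= 13
stmt 2: z := 8 - x  -- replace 3 occurrence(s) of z with (8 - x)
  => ( ( ( 8 - x ) - ( 8 - x ) ) + ( 8 - x ) ) >= 13
stmt 1: y := x - x  -- replace 0 occurrence(s) of y with (x - x)
  => ( ( ( 8 - x ) - ( 8 - x ) ) + ( 8 - x ) ) >= 13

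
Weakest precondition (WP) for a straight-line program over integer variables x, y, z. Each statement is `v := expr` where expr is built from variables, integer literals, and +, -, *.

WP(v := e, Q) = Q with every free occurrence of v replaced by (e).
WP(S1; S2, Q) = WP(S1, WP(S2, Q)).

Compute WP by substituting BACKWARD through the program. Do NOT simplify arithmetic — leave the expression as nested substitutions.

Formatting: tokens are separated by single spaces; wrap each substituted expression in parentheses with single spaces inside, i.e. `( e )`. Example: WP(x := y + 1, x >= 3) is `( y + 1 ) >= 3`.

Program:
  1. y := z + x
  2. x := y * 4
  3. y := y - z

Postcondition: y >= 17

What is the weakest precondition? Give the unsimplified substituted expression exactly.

Answer: ( ( z + x ) - z ) >= 17

Derivation:
post: y >= 17
stmt 3: y := y - z  -- replace 1 occurrence(s) of y with (y - z)
  => ( y - z ) >= 17
stmt 2: x := y * 4  -- replace 0 occurrence(s) of x with (y * 4)
  => ( y - z ) >= 17
stmt 1: y := z + x  -- replace 1 occurrence(s) of y with (z + x)
  => ( ( z + x ) - z ) >= 17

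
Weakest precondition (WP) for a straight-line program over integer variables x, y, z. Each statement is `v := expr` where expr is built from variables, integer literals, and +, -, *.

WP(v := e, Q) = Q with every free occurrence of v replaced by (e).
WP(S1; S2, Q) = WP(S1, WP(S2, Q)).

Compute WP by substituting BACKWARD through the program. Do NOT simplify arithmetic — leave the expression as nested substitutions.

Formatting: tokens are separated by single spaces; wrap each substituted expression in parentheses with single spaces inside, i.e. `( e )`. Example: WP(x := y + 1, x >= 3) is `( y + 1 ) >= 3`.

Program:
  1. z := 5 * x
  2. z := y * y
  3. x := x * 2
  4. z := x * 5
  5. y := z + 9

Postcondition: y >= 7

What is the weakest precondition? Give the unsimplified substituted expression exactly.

post: y >= 7
stmt 5: y := z + 9  -- replace 1 occurrence(s) of y with (z + 9)
  => ( z + 9 ) >= 7
stmt 4: z := x * 5  -- replace 1 occurrence(s) of z with (x * 5)
  => ( ( x * 5 ) + 9 ) >= 7
stmt 3: x := x * 2  -- replace 1 occurrence(s) of x with (x * 2)
  => ( ( ( x * 2 ) * 5 ) + 9 ) >= 7
stmt 2: z := y * y  -- replace 0 occurrence(s) of z with (y * y)
  => ( ( ( x * 2 ) * 5 ) + 9 ) >= 7
stmt 1: z := 5 * x  -- replace 0 occurrence(s) of z with (5 * x)
  => ( ( ( x * 2 ) * 5 ) + 9 ) >= 7

Answer: ( ( ( x * 2 ) * 5 ) + 9 ) >= 7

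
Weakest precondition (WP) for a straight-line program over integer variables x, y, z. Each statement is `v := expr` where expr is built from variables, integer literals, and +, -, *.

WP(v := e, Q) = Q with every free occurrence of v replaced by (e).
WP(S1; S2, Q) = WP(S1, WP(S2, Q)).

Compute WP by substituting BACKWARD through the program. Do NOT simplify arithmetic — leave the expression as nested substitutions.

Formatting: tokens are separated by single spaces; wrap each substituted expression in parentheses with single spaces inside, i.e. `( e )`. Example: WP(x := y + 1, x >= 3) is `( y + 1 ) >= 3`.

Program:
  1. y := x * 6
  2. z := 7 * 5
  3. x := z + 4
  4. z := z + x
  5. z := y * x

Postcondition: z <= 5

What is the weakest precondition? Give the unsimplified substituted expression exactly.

Answer: ( ( x * 6 ) * ( ( 7 * 5 ) + 4 ) ) <= 5

Derivation:
post: z <= 5
stmt 5: z := y * x  -- replace 1 occurrence(s) of z with (y * x)
  => ( y * x ) <= 5
stmt 4: z := z + x  -- replace 0 occurrence(s) of z with (z + x)
  => ( y * x ) <= 5
stmt 3: x := z + 4  -- replace 1 occurrence(s) of x with (z + 4)
  => ( y * ( z + 4 ) ) <= 5
stmt 2: z := 7 * 5  -- replace 1 occurrence(s) of z with (7 * 5)
  => ( y * ( ( 7 * 5 ) + 4 ) ) <= 5
stmt 1: y := x * 6  -- replace 1 occurrence(s) of y with (x * 6)
  => ( ( x * 6 ) * ( ( 7 * 5 ) + 4 ) ) <= 5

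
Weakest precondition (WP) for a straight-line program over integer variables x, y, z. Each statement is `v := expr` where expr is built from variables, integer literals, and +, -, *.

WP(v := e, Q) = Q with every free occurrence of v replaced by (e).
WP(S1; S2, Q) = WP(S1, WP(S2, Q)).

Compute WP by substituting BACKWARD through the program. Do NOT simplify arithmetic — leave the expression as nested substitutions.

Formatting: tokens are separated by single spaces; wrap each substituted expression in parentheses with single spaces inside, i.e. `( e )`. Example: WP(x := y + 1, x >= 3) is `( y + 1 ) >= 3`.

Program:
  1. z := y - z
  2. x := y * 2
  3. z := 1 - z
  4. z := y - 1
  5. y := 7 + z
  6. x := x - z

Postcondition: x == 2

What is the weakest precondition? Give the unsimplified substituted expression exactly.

Answer: ( ( y * 2 ) - ( y - 1 ) ) == 2

Derivation:
post: x == 2
stmt 6: x := x - z  -- replace 1 occurrence(s) of x with (x - z)
  => ( x - z ) == 2
stmt 5: y := 7 + z  -- replace 0 occurrence(s) of y with (7 + z)
  => ( x - z ) == 2
stmt 4: z := y - 1  -- replace 1 occurrence(s) of z with (y - 1)
  => ( x - ( y - 1 ) ) == 2
stmt 3: z := 1 - z  -- replace 0 occurrence(s) of z with (1 - z)
  => ( x - ( y - 1 ) ) == 2
stmt 2: x := y * 2  -- replace 1 occurrence(s) of x with (y * 2)
  => ( ( y * 2 ) - ( y - 1 ) ) == 2
stmt 1: z := y - z  -- replace 0 occurrence(s) of z with (y - z)
  => ( ( y * 2 ) - ( y - 1 ) ) == 2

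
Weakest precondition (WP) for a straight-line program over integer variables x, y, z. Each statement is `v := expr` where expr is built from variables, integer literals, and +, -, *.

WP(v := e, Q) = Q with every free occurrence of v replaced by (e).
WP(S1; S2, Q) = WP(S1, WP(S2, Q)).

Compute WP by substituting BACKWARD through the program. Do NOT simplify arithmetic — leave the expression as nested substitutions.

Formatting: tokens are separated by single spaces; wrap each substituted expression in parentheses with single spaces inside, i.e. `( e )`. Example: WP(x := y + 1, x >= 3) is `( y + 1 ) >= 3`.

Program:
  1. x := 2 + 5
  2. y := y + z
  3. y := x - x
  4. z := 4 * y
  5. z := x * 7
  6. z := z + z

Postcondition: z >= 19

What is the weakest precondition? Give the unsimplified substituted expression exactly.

Answer: ( ( ( 2 + 5 ) * 7 ) + ( ( 2 + 5 ) * 7 ) ) >= 19

Derivation:
post: z >= 19
stmt 6: z := z + z  -- replace 1 occurrence(s) of z with (z + z)
  => ( z + z ) >= 19
stmt 5: z := x * 7  -- replace 2 occurrence(s) of z with (x * 7)
  => ( ( x * 7 ) + ( x * 7 ) ) >= 19
stmt 4: z := 4 * y  -- replace 0 occurrence(s) of z with (4 * y)
  => ( ( x * 7 ) + ( x * 7 ) ) >= 19
stmt 3: y := x - x  -- replace 0 occurrence(s) of y with (x - x)
  => ( ( x * 7 ) + ( x * 7 ) ) >= 19
stmt 2: y := y + z  -- replace 0 occurrence(s) of y with (y + z)
  => ( ( x * 7 ) + ( x * 7 ) ) >= 19
stmt 1: x := 2 + 5  -- replace 2 occurrence(s) of x with (2 + 5)
  => ( ( ( 2 + 5 ) * 7 ) + ( ( 2 + 5 ) * 7 ) ) >= 19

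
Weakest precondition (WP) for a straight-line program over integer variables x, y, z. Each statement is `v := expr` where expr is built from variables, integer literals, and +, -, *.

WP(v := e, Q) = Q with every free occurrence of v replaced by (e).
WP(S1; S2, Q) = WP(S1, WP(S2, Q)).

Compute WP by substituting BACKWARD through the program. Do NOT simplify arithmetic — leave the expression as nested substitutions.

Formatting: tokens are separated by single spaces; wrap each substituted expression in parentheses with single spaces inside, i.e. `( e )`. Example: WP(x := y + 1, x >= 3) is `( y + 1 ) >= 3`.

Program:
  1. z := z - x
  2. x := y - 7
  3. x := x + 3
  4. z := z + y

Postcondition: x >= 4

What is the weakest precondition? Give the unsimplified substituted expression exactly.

post: x >= 4
stmt 4: z := z + y  -- replace 0 occurrence(s) of z with (z + y)
  => x >= 4
stmt 3: x := x + 3  -- replace 1 occurrence(s) of x with (x + 3)
  => ( x + 3 ) >= 4
stmt 2: x := y - 7  -- replace 1 occurrence(s) of x with (y - 7)
  => ( ( y - 7 ) + 3 ) >= 4
stmt 1: z := z - x  -- replace 0 occurrence(s) of z with (z - x)
  => ( ( y - 7 ) + 3 ) >= 4

Answer: ( ( y - 7 ) + 3 ) >= 4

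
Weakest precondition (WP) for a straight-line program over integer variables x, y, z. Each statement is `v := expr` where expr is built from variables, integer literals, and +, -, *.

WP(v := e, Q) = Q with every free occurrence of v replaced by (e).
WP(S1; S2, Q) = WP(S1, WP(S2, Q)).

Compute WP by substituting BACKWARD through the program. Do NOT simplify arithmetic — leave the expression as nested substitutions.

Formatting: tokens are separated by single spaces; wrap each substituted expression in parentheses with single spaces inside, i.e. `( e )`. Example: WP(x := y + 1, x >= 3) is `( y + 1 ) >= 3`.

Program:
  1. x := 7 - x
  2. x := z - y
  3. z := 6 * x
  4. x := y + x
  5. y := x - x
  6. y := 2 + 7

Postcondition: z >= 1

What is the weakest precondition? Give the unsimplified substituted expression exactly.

post: z >= 1
stmt 6: y := 2 + 7  -- replace 0 occurrence(s) of y with (2 + 7)
  => z >= 1
stmt 5: y := x - x  -- replace 0 occurrence(s) of y with (x - x)
  => z >= 1
stmt 4: x := y + x  -- replace 0 occurrence(s) of x with (y + x)
  => z >= 1
stmt 3: z := 6 * x  -- replace 1 occurrence(s) of z with (6 * x)
  => ( 6 * x ) >= 1
stmt 2: x := z - y  -- replace 1 occurrence(s) of x with (z - y)
  => ( 6 * ( z - y ) ) >= 1
stmt 1: x := 7 - x  -- replace 0 occurrence(s) of x with (7 - x)
  => ( 6 * ( z - y ) ) >= 1

Answer: ( 6 * ( z - y ) ) >= 1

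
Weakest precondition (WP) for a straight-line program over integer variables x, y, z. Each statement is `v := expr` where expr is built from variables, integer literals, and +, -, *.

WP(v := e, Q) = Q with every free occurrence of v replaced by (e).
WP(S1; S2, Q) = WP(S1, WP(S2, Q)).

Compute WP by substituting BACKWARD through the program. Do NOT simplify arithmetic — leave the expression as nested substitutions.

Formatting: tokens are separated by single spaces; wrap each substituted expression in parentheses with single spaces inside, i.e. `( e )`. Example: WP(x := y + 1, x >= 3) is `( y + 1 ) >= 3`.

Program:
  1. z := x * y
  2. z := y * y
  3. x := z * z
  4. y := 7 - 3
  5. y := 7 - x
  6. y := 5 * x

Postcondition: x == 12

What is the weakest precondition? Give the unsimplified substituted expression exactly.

Answer: ( ( y * y ) * ( y * y ) ) == 12

Derivation:
post: x == 12
stmt 6: y := 5 * x  -- replace 0 occurrence(s) of y with (5 * x)
  => x == 12
stmt 5: y := 7 - x  -- replace 0 occurrence(s) of y with (7 - x)
  => x == 12
stmt 4: y := 7 - 3  -- replace 0 occurrence(s) of y with (7 - 3)
  => x == 12
stmt 3: x := z * z  -- replace 1 occurrence(s) of x with (z * z)
  => ( z * z ) == 12
stmt 2: z := y * y  -- replace 2 occurrence(s) of z with (y * y)
  => ( ( y * y ) * ( y * y ) ) == 12
stmt 1: z := x * y  -- replace 0 occurrence(s) of z with (x * y)
  => ( ( y * y ) * ( y * y ) ) == 12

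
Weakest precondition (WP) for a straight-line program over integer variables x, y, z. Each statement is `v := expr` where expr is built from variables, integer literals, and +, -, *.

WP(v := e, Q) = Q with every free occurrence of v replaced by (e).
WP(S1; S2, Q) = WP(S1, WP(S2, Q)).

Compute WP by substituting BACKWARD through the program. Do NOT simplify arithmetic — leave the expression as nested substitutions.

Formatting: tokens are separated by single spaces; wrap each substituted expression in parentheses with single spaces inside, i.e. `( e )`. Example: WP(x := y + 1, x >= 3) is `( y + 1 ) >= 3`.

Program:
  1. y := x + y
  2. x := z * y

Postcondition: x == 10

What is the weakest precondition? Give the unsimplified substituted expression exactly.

Answer: ( z * ( x + y ) ) == 10

Derivation:
post: x == 10
stmt 2: x := z * y  -- replace 1 occurrence(s) of x with (z * y)
  => ( z * y ) == 10
stmt 1: y := x + y  -- replace 1 occurrence(s) of y with (x + y)
  => ( z * ( x + y ) ) == 10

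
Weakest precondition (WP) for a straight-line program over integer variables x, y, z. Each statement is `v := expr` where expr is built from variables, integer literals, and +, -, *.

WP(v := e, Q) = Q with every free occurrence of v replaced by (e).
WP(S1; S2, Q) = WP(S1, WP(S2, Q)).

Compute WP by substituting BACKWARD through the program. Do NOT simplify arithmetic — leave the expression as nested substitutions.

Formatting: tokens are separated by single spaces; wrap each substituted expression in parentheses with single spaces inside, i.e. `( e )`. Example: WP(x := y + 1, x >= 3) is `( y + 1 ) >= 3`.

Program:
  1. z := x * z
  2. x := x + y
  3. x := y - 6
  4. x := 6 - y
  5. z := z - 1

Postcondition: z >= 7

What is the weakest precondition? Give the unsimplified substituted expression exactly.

post: z >= 7
stmt 5: z := z - 1  -- replace 1 occurrence(s) of z with (z - 1)
  => ( z - 1 ) >= 7
stmt 4: x := 6 - y  -- replace 0 occurrence(s) of x with (6 - y)
  => ( z - 1 ) >= 7
stmt 3: x := y - 6  -- replace 0 occurrence(s) of x with (y - 6)
  => ( z - 1 ) >= 7
stmt 2: x := x + y  -- replace 0 occurrence(s) of x with (x + y)
  => ( z - 1 ) >= 7
stmt 1: z := x * z  -- replace 1 occurrence(s) of z with (x * z)
  => ( ( x * z ) - 1 ) >= 7

Answer: ( ( x * z ) - 1 ) >= 7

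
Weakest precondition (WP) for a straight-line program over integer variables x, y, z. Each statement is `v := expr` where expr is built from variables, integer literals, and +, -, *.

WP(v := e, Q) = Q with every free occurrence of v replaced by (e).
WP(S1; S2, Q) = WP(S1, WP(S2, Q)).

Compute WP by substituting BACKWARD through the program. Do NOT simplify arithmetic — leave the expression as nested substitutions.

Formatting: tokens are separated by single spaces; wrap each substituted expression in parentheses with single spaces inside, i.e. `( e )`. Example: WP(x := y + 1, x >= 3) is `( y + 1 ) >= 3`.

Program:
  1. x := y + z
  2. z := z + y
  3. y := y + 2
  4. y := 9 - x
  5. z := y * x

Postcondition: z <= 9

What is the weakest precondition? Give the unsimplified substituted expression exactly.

post: z <= 9
stmt 5: z := y * x  -- replace 1 occurrence(s) of z with (y * x)
  => ( y * x ) <= 9
stmt 4: y := 9 - x  -- replace 1 occurrence(s) of y with (9 - x)
  => ( ( 9 - x ) * x ) <= 9
stmt 3: y := y + 2  -- replace 0 occurrence(s) of y with (y + 2)
  => ( ( 9 - x ) * x ) <= 9
stmt 2: z := z + y  -- replace 0 occurrence(s) of z with (z + y)
  => ( ( 9 - x ) * x ) <= 9
stmt 1: x := y + z  -- replace 2 occurrence(s) of x with (y + z)
  => ( ( 9 - ( y + z ) ) * ( y + z ) ) <= 9

Answer: ( ( 9 - ( y + z ) ) * ( y + z ) ) <= 9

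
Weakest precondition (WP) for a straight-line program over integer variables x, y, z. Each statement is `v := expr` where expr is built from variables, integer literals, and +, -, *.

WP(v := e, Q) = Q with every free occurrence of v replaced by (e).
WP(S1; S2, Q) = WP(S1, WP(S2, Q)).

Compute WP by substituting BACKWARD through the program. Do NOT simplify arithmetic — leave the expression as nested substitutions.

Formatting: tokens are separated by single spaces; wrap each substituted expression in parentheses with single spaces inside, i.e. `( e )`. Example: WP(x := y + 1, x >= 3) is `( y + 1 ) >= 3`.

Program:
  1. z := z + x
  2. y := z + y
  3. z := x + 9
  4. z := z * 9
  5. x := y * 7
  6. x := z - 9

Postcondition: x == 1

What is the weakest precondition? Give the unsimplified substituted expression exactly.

post: x == 1
stmt 6: x := z - 9  -- replace 1 occurrence(s) of x with (z - 9)
  => ( z - 9 ) == 1
stmt 5: x := y * 7  -- replace 0 occurrence(s) of x with (y * 7)
  => ( z - 9 ) == 1
stmt 4: z := z * 9  -- replace 1 occurrence(s) of z with (z * 9)
  => ( ( z * 9 ) - 9 ) == 1
stmt 3: z := x + 9  -- replace 1 occurrence(s) of z with (x + 9)
  => ( ( ( x + 9 ) * 9 ) - 9 ) == 1
stmt 2: y := z + y  -- replace 0 occurrence(s) of y with (z + y)
  => ( ( ( x + 9 ) * 9 ) - 9 ) == 1
stmt 1: z := z + x  -- replace 0 occurrence(s) of z with (z + x)
  => ( ( ( x + 9 ) * 9 ) - 9 ) == 1

Answer: ( ( ( x + 9 ) * 9 ) - 9 ) == 1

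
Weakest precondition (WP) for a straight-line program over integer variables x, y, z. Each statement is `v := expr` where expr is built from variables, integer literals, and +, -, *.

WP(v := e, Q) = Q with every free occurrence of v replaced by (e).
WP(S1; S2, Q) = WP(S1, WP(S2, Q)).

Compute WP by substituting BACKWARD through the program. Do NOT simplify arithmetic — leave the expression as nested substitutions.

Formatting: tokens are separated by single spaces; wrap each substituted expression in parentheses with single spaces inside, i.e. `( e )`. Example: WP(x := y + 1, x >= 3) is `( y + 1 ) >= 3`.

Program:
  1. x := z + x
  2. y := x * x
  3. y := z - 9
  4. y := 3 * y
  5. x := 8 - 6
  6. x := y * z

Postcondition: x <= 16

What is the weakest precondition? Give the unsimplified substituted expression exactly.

post: x <= 16
stmt 6: x := y * z  -- replace 1 occurrence(s) of x with (y * z)
  => ( y * z ) <= 16
stmt 5: x := 8 - 6  -- replace 0 occurrence(s) of x with (8 - 6)
  => ( y * z ) <= 16
stmt 4: y := 3 * y  -- replace 1 occurrence(s) of y with (3 * y)
  => ( ( 3 * y ) * z ) <= 16
stmt 3: y := z - 9  -- replace 1 occurrence(s) of y with (z - 9)
  => ( ( 3 * ( z - 9 ) ) * z ) <= 16
stmt 2: y := x * x  -- replace 0 occurrence(s) of y with (x * x)
  => ( ( 3 * ( z - 9 ) ) * z ) <= 16
stmt 1: x := z + x  -- replace 0 occurrence(s) of x with (z + x)
  => ( ( 3 * ( z - 9 ) ) * z ) <= 16

Answer: ( ( 3 * ( z - 9 ) ) * z ) <= 16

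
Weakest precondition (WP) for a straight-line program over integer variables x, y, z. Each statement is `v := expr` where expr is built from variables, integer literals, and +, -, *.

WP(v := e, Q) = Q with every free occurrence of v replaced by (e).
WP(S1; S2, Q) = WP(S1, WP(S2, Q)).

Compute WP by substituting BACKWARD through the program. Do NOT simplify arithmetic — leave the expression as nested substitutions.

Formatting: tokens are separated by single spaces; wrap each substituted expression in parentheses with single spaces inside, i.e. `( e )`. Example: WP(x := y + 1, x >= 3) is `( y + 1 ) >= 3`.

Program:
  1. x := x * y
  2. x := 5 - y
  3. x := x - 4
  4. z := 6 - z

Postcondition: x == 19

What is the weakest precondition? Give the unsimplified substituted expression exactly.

post: x == 19
stmt 4: z := 6 - z  -- replace 0 occurrence(s) of z with (6 - z)
  => x == 19
stmt 3: x := x - 4  -- replace 1 occurrence(s) of x with (x - 4)
  => ( x - 4 ) == 19
stmt 2: x := 5 - y  -- replace 1 occurrence(s) of x with (5 - y)
  => ( ( 5 - y ) - 4 ) == 19
stmt 1: x := x * y  -- replace 0 occurrence(s) of x with (x * y)
  => ( ( 5 - y ) - 4 ) == 19

Answer: ( ( 5 - y ) - 4 ) == 19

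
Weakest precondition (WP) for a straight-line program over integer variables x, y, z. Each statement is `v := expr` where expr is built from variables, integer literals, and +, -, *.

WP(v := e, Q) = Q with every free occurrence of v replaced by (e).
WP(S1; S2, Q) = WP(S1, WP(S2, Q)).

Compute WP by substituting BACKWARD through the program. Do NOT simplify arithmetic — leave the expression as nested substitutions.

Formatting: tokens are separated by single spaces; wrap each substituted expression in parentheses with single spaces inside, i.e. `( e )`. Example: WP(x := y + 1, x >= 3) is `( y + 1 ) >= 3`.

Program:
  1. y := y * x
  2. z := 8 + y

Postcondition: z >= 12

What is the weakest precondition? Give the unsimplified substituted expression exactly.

post: z >= 12
stmt 2: z := 8 + y  -- replace 1 occurrence(s) of z with (8 + y)
  => ( 8 + y ) >= 12
stmt 1: y := y * x  -- replace 1 occurrence(s) of y with (y * x)
  => ( 8 + ( y * x ) ) >= 12

Answer: ( 8 + ( y * x ) ) >= 12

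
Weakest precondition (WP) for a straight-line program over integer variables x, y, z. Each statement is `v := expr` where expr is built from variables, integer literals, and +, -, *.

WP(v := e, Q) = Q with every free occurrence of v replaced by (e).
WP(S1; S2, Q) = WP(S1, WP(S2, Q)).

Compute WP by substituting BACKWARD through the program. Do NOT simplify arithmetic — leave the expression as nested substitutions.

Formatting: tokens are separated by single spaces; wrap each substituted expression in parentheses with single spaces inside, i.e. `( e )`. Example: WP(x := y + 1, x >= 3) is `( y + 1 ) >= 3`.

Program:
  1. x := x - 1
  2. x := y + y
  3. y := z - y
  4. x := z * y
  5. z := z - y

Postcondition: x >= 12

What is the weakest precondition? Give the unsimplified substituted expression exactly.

Answer: ( z * ( z - y ) ) >= 12

Derivation:
post: x >= 12
stmt 5: z := z - y  -- replace 0 occurrence(s) of z with (z - y)
  => x >= 12
stmt 4: x := z * y  -- replace 1 occurrence(s) of x with (z * y)
  => ( z * y ) >= 12
stmt 3: y := z - y  -- replace 1 occurrence(s) of y with (z - y)
  => ( z * ( z - y ) ) >= 12
stmt 2: x := y + y  -- replace 0 occurrence(s) of x with (y + y)
  => ( z * ( z - y ) ) >= 12
stmt 1: x := x - 1  -- replace 0 occurrence(s) of x with (x - 1)
  => ( z * ( z - y ) ) >= 12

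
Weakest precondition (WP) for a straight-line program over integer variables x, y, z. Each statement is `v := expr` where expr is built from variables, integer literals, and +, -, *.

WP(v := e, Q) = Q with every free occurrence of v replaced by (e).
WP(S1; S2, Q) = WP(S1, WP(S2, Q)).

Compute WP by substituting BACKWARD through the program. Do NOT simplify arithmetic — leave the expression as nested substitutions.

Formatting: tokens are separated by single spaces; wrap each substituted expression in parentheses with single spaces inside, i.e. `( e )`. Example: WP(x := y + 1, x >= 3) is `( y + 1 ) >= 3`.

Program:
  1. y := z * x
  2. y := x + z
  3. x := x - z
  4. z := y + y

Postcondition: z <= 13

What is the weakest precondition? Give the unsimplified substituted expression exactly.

Answer: ( ( x + z ) + ( x + z ) ) <= 13

Derivation:
post: z <= 13
stmt 4: z := y + y  -- replace 1 occurrence(s) of z with (y + y)
  => ( y + y ) <= 13
stmt 3: x := x - z  -- replace 0 occurrence(s) of x with (x - z)
  => ( y + y ) <= 13
stmt 2: y := x + z  -- replace 2 occurrence(s) of y with (x + z)
  => ( ( x + z ) + ( x + z ) ) <= 13
stmt 1: y := z * x  -- replace 0 occurrence(s) of y with (z * x)
  => ( ( x + z ) + ( x + z ) ) <= 13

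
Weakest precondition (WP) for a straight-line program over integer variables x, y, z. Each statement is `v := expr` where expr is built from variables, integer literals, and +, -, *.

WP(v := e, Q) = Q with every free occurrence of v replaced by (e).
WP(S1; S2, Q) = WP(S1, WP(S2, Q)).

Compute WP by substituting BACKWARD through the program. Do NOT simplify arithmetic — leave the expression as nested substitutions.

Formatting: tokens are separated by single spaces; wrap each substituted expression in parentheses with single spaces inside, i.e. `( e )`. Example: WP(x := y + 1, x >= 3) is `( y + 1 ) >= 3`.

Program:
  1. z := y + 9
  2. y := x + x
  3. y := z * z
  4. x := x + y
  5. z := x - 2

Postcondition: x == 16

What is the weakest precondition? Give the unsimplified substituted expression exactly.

post: x == 16
stmt 5: z := x - 2  -- replace 0 occurrence(s) of z with (x - 2)
  => x == 16
stmt 4: x := x + y  -- replace 1 occurrence(s) of x with (x + y)
  => ( x + y ) == 16
stmt 3: y := z * z  -- replace 1 occurrence(s) of y with (z * z)
  => ( x + ( z * z ) ) == 16
stmt 2: y := x + x  -- replace 0 occurrence(s) of y with (x + x)
  => ( x + ( z * z ) ) == 16
stmt 1: z := y + 9  -- replace 2 occurrence(s) of z with (y + 9)
  => ( x + ( ( y + 9 ) * ( y + 9 ) ) ) == 16

Answer: ( x + ( ( y + 9 ) * ( y + 9 ) ) ) == 16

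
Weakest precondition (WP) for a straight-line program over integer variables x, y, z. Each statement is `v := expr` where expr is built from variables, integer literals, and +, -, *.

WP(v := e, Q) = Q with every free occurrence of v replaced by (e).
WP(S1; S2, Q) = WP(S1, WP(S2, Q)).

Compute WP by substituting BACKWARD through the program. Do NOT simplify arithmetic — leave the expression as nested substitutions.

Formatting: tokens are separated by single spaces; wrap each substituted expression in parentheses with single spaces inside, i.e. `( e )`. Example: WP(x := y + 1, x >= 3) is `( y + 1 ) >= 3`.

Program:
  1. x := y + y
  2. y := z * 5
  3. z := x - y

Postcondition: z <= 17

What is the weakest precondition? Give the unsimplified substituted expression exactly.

post: z <= 17
stmt 3: z := x - y  -- replace 1 occurrence(s) of z with (x - y)
  => ( x - y ) <= 17
stmt 2: y := z * 5  -- replace 1 occurrence(s) of y with (z * 5)
  => ( x - ( z * 5 ) ) <= 17
stmt 1: x := y + y  -- replace 1 occurrence(s) of x with (y + y)
  => ( ( y + y ) - ( z * 5 ) ) <= 17

Answer: ( ( y + y ) - ( z * 5 ) ) <= 17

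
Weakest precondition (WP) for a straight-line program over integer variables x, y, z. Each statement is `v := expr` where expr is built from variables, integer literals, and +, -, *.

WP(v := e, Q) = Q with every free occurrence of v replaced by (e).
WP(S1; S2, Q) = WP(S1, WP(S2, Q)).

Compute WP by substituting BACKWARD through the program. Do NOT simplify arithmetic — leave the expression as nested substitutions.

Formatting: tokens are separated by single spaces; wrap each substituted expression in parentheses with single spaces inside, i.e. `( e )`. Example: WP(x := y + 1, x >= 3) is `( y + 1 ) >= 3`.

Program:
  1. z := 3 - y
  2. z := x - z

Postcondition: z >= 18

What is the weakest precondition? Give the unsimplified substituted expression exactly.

Answer: ( x - ( 3 - y ) ) >= 18

Derivation:
post: z >= 18
stmt 2: z := x - z  -- replace 1 occurrence(s) of z with (x - z)
  => ( x - z ) >= 18
stmt 1: z := 3 - y  -- replace 1 occurrence(s) of z with (3 - y)
  => ( x - ( 3 - y ) ) >= 18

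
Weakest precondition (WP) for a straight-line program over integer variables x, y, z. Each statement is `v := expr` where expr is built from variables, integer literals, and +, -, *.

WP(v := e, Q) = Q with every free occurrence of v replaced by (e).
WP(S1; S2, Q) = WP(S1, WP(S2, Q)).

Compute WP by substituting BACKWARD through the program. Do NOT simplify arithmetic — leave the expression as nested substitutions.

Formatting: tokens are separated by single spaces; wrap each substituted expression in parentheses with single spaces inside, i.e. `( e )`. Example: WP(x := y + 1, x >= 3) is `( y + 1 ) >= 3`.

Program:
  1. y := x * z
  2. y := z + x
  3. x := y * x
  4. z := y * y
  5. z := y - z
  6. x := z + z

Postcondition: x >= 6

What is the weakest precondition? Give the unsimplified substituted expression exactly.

post: x >= 6
stmt 6: x := z + z  -- replace 1 occurrence(s) of x with (z + z)
  => ( z + z ) >= 6
stmt 5: z := y - z  -- replace 2 occurrence(s) of z with (y - z)
  => ( ( y - z ) + ( y - z ) ) >= 6
stmt 4: z := y * y  -- replace 2 occurrence(s) of z with (y * y)
  => ( ( y - ( y * y ) ) + ( y - ( y * y ) ) ) >= 6
stmt 3: x := y * x  -- replace 0 occurrence(s) of x with (y * x)
  => ( ( y - ( y * y ) ) + ( y - ( y * y ) ) ) >= 6
stmt 2: y := z + x  -- replace 6 occurrence(s) of y with (z + x)
  => ( ( ( z + x ) - ( ( z + x ) * ( z + x ) ) ) + ( ( z + x ) - ( ( z + x ) * ( z + x ) ) ) ) >= 6
stmt 1: y := x * z  -- replace 0 occurrence(s) of y with (x * z)
  => ( ( ( z + x ) - ( ( z + x ) * ( z + x ) ) ) + ( ( z + x ) - ( ( z + x ) * ( z + x ) ) ) ) >= 6

Answer: ( ( ( z + x ) - ( ( z + x ) * ( z + x ) ) ) + ( ( z + x ) - ( ( z + x ) * ( z + x ) ) ) ) >= 6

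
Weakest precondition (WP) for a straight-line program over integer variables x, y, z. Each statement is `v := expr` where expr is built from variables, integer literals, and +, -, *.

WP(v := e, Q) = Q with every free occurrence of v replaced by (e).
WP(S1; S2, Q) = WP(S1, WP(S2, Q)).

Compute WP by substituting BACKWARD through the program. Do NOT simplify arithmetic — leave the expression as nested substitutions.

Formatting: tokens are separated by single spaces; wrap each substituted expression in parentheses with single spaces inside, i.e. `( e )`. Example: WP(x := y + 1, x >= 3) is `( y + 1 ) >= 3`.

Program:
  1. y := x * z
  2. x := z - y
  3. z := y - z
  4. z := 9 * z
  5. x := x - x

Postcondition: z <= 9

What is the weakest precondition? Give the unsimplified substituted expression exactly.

Answer: ( 9 * ( ( x * z ) - z ) ) <= 9

Derivation:
post: z <= 9
stmt 5: x := x - x  -- replace 0 occurrence(s) of x with (x - x)
  => z <= 9
stmt 4: z := 9 * z  -- replace 1 occurrence(s) of z with (9 * z)
  => ( 9 * z ) <= 9
stmt 3: z := y - z  -- replace 1 occurrence(s) of z with (y - z)
  => ( 9 * ( y - z ) ) <= 9
stmt 2: x := z - y  -- replace 0 occurrence(s) of x with (z - y)
  => ( 9 * ( y - z ) ) <= 9
stmt 1: y := x * z  -- replace 1 occurrence(s) of y with (x * z)
  => ( 9 * ( ( x * z ) - z ) ) <= 9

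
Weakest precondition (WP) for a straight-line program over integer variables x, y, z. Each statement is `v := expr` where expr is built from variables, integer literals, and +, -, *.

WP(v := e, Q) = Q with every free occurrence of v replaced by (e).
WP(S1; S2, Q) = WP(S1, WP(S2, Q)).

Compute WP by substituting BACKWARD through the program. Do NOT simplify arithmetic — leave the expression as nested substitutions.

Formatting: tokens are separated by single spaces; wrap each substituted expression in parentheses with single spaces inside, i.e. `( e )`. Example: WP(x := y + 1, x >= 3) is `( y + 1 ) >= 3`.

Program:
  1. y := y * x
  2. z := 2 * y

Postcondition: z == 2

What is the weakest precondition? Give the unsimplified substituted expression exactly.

Answer: ( 2 * ( y * x ) ) == 2

Derivation:
post: z == 2
stmt 2: z := 2 * y  -- replace 1 occurrence(s) of z with (2 * y)
  => ( 2 * y ) == 2
stmt 1: y := y * x  -- replace 1 occurrence(s) of y with (y * x)
  => ( 2 * ( y * x ) ) == 2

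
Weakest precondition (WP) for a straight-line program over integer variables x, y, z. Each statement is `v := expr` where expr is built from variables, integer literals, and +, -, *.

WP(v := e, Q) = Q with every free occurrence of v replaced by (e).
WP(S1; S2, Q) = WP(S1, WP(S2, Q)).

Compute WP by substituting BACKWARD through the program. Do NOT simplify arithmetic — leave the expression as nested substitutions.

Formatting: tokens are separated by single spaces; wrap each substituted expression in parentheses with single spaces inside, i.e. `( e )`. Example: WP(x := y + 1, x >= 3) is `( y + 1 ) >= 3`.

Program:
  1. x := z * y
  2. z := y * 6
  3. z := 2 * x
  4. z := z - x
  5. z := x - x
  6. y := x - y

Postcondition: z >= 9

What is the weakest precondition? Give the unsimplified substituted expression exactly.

Answer: ( ( z * y ) - ( z * y ) ) >= 9

Derivation:
post: z >= 9
stmt 6: y := x - y  -- replace 0 occurrence(s) of y with (x - y)
  => z >= 9
stmt 5: z := x - x  -- replace 1 occurrence(s) of z with (x - x)
  => ( x - x ) >= 9
stmt 4: z := z - x  -- replace 0 occurrence(s) of z with (z - x)
  => ( x - x ) >= 9
stmt 3: z := 2 * x  -- replace 0 occurrence(s) of z with (2 * x)
  => ( x - x ) >= 9
stmt 2: z := y * 6  -- replace 0 occurrence(s) of z with (y * 6)
  => ( x - x ) >= 9
stmt 1: x := z * y  -- replace 2 occurrence(s) of x with (z * y)
  => ( ( z * y ) - ( z * y ) ) >= 9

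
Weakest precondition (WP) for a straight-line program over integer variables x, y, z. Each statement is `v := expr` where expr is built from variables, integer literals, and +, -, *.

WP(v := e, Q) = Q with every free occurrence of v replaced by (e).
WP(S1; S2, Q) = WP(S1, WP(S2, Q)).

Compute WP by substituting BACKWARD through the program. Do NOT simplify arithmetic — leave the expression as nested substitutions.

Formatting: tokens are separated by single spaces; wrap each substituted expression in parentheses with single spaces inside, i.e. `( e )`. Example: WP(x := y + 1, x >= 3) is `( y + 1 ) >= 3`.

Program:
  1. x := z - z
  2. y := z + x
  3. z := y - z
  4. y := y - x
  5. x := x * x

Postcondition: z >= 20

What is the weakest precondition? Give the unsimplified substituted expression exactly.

post: z >= 20
stmt 5: x := x * x  -- replace 0 occurrence(s) of x with (x * x)
  => z >= 20
stmt 4: y := y - x  -- replace 0 occurrence(s) of y with (y - x)
  => z >= 20
stmt 3: z := y - z  -- replace 1 occurrence(s) of z with (y - z)
  => ( y - z ) >= 20
stmt 2: y := z + x  -- replace 1 occurrence(s) of y with (z + x)
  => ( ( z + x ) - z ) >= 20
stmt 1: x := z - z  -- replace 1 occurrence(s) of x with (z - z)
  => ( ( z + ( z - z ) ) - z ) >= 20

Answer: ( ( z + ( z - z ) ) - z ) >= 20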